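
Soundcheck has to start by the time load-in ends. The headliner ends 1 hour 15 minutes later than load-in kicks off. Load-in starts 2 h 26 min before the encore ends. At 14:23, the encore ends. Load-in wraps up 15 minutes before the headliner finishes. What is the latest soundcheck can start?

12:57

Load-in starts at 14:23 − 146 min = 11:57.
The headliner ends at 11:57 + 75 min = 13:12.
Load-in ends at 13:12 − 15 min = 12:57.
Soundcheck is bounded by load-in, so the latest it can start is 12:57.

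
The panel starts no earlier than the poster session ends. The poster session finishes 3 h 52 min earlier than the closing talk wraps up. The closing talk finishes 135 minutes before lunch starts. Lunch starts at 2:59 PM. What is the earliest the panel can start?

8:52 AM

The closing talk ends at 2:59 PM − 135 min = 12:44 PM.
The poster session ends at 12:44 PM − 232 min = 8:52 AM.
The panel is bounded by the poster session, so the earliest it can start is 8:52 AM.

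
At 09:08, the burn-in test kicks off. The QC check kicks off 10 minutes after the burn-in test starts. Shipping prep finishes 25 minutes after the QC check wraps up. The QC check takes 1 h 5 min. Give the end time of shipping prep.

10:48

The QC check starts at 09:08 + 10 min = 09:18.
The QC check ends at 09:18 + 65 min = 10:23.
Shipping prep ends at 10:23 + 25 min = 10:48.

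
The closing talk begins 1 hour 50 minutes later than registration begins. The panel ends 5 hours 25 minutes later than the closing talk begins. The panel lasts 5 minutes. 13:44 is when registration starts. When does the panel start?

20:54

The closing talk starts at 13:44 + 110 min = 15:34.
The panel ends at 15:34 + 325 min = 20:59.
The panel starts at 20:59 − 5 min = 20:54.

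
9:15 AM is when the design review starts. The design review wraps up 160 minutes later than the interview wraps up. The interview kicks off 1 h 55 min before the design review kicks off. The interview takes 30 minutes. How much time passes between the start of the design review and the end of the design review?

1 hour 15 minutes

The interview starts at 9:15 AM − 115 min = 7:20 AM.
The interview ends at 7:20 AM + 30 min = 7:50 AM.
The design review ends at 7:50 AM + 160 min = 10:30 AM.
From 9:15 AM to 10:30 AM is 1 hour 15 minutes.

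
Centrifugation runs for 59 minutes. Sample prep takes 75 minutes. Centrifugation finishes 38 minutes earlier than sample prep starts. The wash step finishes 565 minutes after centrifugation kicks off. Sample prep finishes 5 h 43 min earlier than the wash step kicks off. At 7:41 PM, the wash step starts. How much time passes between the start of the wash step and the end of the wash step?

Sample prep ends at 7:41 PM − 343 min = 1:58 PM.
Sample prep starts at 1:58 PM − 75 min = 12:43 PM.
Centrifugation ends at 12:43 PM − 38 min = 12:05 PM.
Centrifugation starts at 12:05 PM − 59 min = 11:06 AM.
The wash step ends at 11:06 AM + 565 min = 8:31 PM.
From 7:41 PM to 8:31 PM is 50 minutes.

50 minutes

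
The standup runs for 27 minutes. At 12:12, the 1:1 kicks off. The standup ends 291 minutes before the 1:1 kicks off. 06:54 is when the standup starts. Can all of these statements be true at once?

Yes

The standup ends at 12:12 − 291 min = 07:21.
The standup starts at 07:21 − 27 min = 06:54.
That matches the stated 06:54, so the schedule is consistent.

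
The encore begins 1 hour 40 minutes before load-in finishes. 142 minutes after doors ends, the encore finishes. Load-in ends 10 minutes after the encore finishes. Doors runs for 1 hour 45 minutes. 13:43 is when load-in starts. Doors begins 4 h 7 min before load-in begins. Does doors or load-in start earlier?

doors

Doors starts at 13:43 − 247 min = 09:36.
Doors starts at 09:36 and load-in starts at 13:43, so doors is first.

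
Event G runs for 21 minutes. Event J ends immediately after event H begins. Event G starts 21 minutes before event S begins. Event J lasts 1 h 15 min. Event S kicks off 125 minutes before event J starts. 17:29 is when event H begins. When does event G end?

Event J ends at 17:29.
Event J starts at 17:29 − 75 min = 16:14.
Event S starts at 16:14 − 125 min = 14:09.
Event G starts at 14:09 − 21 min = 13:48.
Event G ends at 13:48 + 21 min = 14:09.

14:09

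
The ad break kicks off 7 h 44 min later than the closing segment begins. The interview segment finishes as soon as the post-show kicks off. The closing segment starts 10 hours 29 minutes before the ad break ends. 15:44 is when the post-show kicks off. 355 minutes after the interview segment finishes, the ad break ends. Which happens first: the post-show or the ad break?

the post-show

The interview segment ends at 15:44.
The ad break ends at 15:44 + 355 min = 21:39.
The closing segment starts at 21:39 − 629 min = 11:10.
The ad break starts at 11:10 + 464 min = 18:54.
The post-show starts at 15:44 and the ad break starts at 18:54, so the post-show is first.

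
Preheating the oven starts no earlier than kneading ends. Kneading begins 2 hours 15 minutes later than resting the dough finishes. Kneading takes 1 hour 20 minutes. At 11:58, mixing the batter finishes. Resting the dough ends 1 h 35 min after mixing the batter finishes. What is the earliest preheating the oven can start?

17:08

Resting the dough ends at 11:58 + 95 min = 13:33.
Kneading starts at 13:33 + 135 min = 15:48.
Kneading ends at 15:48 + 80 min = 17:08.
Preheating the oven is bounded by kneading, so the earliest it can start is 17:08.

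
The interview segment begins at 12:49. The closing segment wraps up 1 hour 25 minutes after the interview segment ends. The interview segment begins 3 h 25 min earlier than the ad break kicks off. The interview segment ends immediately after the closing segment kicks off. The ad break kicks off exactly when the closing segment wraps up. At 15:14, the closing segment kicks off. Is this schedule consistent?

No

The interview segment ends at 15:14.
The closing segment ends at 15:14 + 85 min = 16:39.
So the ad break starts at 16:39.
The interview segment starts at 16:39 − 205 min = 13:14.
But the interview segment is also said to start at 12:49 — a 25-minute conflict.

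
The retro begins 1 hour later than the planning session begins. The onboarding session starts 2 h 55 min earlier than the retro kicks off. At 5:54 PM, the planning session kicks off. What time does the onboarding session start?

The retro starts at 5:54 PM + 60 min = 6:54 PM.
The onboarding session starts at 6:54 PM − 175 min = 3:59 PM.

3:59 PM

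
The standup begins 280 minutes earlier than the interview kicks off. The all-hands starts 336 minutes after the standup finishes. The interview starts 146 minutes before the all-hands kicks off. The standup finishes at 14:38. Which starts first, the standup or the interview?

The all-hands starts at 14:38 + 336 min = 20:14.
The interview starts at 20:14 − 146 min = 17:48.
The standup starts at 17:48 − 280 min = 13:08.
The standup starts at 13:08 and the interview starts at 17:48, so the standup is first.

the standup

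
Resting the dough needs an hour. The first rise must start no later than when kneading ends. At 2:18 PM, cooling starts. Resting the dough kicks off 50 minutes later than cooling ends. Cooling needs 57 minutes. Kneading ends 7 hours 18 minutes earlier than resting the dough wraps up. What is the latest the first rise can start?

Cooling ends at 2:18 PM + 57 min = 3:15 PM.
Resting the dough starts at 3:15 PM + 50 min = 4:05 PM.
Resting the dough ends at 4:05 PM + 60 min = 5:05 PM.
Kneading ends at 5:05 PM − 438 min = 9:47 AM.
The first rise is bounded by kneading, so the latest it can start is 9:47 AM.

9:47 AM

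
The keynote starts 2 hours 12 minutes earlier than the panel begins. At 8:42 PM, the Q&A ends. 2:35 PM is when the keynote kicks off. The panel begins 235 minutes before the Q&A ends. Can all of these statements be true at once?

The panel starts at 8:42 PM − 235 min = 4:47 PM.
The keynote starts at 4:47 PM − 132 min = 2:35 PM.
That matches the stated 2:35 PM, so the schedule is consistent.

Yes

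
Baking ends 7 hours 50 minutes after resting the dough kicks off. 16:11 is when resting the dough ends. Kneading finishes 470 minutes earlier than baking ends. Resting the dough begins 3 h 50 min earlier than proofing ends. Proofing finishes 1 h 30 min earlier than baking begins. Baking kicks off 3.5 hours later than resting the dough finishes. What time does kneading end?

Baking starts at 16:11 + 210 min = 19:41.
Proofing ends at 19:41 − 90 min = 18:11.
Resting the dough starts at 18:11 − 230 min = 14:21.
Baking ends at 14:21 + 470 min = 22:11.
Kneading ends at 22:11 − 470 min = 14:21.

14:21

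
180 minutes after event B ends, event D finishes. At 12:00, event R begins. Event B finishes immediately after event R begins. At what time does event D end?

Event B ends at 12:00.
Event D ends at 12:00 + 180 min = 15:00.

15:00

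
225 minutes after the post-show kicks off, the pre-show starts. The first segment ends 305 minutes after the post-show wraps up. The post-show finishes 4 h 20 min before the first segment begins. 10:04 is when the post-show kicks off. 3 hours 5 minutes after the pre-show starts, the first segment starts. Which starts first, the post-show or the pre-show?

The pre-show starts at 10:04 + 225 min = 13:49.
The post-show starts at 10:04 and the pre-show starts at 13:49, so the post-show is first.

the post-show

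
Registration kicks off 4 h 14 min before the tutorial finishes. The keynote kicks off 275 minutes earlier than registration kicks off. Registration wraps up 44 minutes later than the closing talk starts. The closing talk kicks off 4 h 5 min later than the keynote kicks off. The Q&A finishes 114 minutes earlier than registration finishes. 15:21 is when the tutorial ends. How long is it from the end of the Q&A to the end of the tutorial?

354 minutes

Registration starts at 15:21 − 254 min = 11:07.
The keynote starts at 11:07 − 275 min = 06:32.
The closing talk starts at 06:32 + 245 min = 10:37.
Registration ends at 10:37 + 44 min = 11:21.
The Q&A ends at 11:21 − 114 min = 09:27.
From 09:27 to 15:21 is 354 minutes.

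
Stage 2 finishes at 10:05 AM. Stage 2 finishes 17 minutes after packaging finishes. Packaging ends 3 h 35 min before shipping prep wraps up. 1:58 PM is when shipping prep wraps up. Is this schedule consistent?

Packaging ends at 1:58 PM − 215 min = 10:23 AM.
Stage 2 ends at 10:23 AM + 17 min = 10:40 AM.
But stage 2 is also said to end at 10:05 AM — a 35-minute conflict.

No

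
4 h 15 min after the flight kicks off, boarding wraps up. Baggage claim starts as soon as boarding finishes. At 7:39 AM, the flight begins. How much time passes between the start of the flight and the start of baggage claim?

Boarding ends at 7:39 AM + 255 min = 11:54 AM.
So baggage claim starts at 11:54 AM.
From 7:39 AM to 11:54 AM is 4 hours 15 minutes.

4 hours 15 minutes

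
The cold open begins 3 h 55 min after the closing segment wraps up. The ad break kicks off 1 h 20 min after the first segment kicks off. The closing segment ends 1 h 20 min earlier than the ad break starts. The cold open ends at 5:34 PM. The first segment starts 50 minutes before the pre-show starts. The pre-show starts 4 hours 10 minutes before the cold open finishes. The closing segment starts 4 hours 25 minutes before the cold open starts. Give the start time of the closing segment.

12:04 PM

The pre-show starts at 5:34 PM − 250 min = 1:24 PM.
The first segment starts at 1:24 PM − 50 min = 12:34 PM.
The ad break starts at 12:34 PM + 80 min = 1:54 PM.
The closing segment ends at 1:54 PM − 80 min = 12:34 PM.
The cold open starts at 12:34 PM + 235 min = 4:29 PM.
The closing segment starts at 4:29 PM − 265 min = 12:04 PM.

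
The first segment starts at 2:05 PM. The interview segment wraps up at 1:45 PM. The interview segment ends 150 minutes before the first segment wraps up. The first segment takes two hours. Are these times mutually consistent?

The first segment ends at 2:05 PM + 120 min = 4:05 PM.
The interview segment ends at 4:05 PM − 150 min = 1:35 PM.
But the interview segment is also said to end at 1:45 PM — a 10-minute conflict.

No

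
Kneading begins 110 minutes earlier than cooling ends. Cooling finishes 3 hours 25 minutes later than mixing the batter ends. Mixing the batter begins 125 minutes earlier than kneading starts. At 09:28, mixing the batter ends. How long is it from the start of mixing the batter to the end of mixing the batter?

half an hour

Cooling ends at 09:28 + 205 min = 12:53.
Kneading starts at 12:53 − 110 min = 11:03.
Mixing the batter starts at 11:03 − 125 min = 08:58.
From 08:58 to 09:28 is half an hour.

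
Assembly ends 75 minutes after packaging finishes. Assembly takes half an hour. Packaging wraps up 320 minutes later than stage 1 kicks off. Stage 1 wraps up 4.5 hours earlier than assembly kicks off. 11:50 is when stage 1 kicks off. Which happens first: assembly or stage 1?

stage 1

Packaging ends at 11:50 + 320 min = 17:10.
Assembly ends at 17:10 + 75 min = 18:25.
Assembly starts at 18:25 − 30 min = 17:55.
Assembly starts at 17:55 and stage 1 starts at 11:50, so stage 1 is first.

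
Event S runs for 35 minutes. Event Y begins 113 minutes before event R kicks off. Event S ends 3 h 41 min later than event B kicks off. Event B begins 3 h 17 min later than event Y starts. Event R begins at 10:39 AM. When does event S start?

Event Y starts at 10:39 AM − 113 min = 8:46 AM.
Event B starts at 8:46 AM + 197 min = 12:03 PM.
Event S ends at 12:03 PM + 221 min = 3:44 PM.
Event S starts at 3:44 PM − 35 min = 3:09 PM.

3:09 PM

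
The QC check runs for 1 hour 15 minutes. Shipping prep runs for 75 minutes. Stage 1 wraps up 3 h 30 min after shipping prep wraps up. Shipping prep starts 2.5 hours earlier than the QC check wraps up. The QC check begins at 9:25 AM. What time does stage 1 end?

The QC check ends at 9:25 AM + 75 min = 10:40 AM.
Shipping prep starts at 10:40 AM − 150 min = 8:10 AM.
Shipping prep ends at 8:10 AM + 75 min = 9:25 AM.
Stage 1 ends at 9:25 AM + 210 min = 12:55 PM.

12:55 PM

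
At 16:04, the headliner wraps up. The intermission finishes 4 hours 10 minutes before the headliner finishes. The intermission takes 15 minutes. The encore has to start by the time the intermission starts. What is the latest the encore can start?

11:39

The intermission ends at 16:04 − 250 min = 11:54.
The intermission starts at 11:54 − 15 min = 11:39.
The encore is bounded by the intermission, so the latest it can start is 11:39.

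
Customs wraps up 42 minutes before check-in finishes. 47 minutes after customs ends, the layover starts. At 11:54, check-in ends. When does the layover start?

Customs ends at 11:54 − 42 min = 11:12.
The layover starts at 11:12 + 47 min = 11:59.

11:59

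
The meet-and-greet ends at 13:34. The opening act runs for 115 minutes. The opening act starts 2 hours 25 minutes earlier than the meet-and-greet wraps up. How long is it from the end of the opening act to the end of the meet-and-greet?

30 minutes

The opening act starts at 13:34 − 145 min = 11:09.
The opening act ends at 11:09 + 115 min = 13:04.
From 13:04 to 13:34 is 30 minutes.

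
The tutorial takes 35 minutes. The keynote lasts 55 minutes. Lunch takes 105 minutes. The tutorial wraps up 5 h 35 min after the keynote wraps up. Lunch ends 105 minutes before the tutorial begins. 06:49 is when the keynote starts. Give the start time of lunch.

09:14

The keynote ends at 06:49 + 55 min = 07:44.
The tutorial ends at 07:44 + 335 min = 13:19.
The tutorial starts at 13:19 − 35 min = 12:44.
Lunch ends at 12:44 − 105 min = 10:59.
Lunch starts at 10:59 − 105 min = 09:14.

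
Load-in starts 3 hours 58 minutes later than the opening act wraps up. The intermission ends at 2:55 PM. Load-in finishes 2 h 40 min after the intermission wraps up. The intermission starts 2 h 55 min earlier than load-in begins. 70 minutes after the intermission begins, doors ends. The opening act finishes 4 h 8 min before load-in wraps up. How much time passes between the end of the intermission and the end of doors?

Load-in ends at 2:55 PM + 160 min = 5:35 PM.
The opening act ends at 5:35 PM − 248 min = 1:27 PM.
Load-in starts at 1:27 PM + 238 min = 5:25 PM.
The intermission starts at 5:25 PM − 175 min = 2:30 PM.
Doors ends at 2:30 PM + 70 min = 3:40 PM.
From 2:55 PM to 3:40 PM is 45 minutes.

45 minutes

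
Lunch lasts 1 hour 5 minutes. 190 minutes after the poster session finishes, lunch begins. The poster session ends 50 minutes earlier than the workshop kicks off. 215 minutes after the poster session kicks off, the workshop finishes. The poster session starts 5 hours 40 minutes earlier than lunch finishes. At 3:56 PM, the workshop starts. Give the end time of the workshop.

5:16 PM

The poster session ends at 3:56 PM − 50 min = 3:06 PM.
Lunch starts at 3:06 PM + 190 min = 6:16 PM.
Lunch ends at 6:16 PM + 65 min = 7:21 PM.
The poster session starts at 7:21 PM − 340 min = 1:41 PM.
The workshop ends at 1:41 PM + 215 min = 5:16 PM.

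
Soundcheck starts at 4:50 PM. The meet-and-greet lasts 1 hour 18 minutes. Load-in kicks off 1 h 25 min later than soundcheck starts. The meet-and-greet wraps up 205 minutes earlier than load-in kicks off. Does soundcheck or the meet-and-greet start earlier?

the meet-and-greet

Load-in starts at 4:50 PM + 85 min = 6:15 PM.
The meet-and-greet ends at 6:15 PM − 205 min = 2:50 PM.
The meet-and-greet starts at 2:50 PM − 78 min = 1:32 PM.
Soundcheck starts at 4:50 PM and the meet-and-greet starts at 1:32 PM, so the meet-and-greet is first.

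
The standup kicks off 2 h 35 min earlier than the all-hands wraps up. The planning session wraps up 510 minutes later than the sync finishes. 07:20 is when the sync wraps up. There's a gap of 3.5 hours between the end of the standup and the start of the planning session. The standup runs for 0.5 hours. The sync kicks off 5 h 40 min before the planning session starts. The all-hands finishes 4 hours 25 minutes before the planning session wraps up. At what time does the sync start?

The planning session ends at 07:20 + 510 min = 15:50.
The all-hands ends at 15:50 − 265 min = 11:25.
The standup starts at 11:25 − 155 min = 08:50.
The standup ends at 08:50 + 30 min = 09:20.
The planning session starts at 09:20 + 210 min = 12:50.
The sync starts at 12:50 − 340 min = 07:10.

07:10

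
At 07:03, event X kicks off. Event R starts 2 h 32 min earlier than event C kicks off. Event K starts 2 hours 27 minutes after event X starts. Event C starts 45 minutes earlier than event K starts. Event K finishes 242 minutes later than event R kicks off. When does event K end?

10:15

Event K starts at 07:03 + 147 min = 09:30.
Event C starts at 09:30 − 45 min = 08:45.
Event R starts at 08:45 − 152 min = 06:13.
Event K ends at 06:13 + 242 min = 10:15.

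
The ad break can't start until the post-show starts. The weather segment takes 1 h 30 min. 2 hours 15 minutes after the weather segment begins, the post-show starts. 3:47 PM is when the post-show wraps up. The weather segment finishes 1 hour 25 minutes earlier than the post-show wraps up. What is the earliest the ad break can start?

3:07 PM

The weather segment ends at 3:47 PM − 85 min = 2:22 PM.
The weather segment starts at 2:22 PM − 90 min = 12:52 PM.
The post-show starts at 12:52 PM + 135 min = 3:07 PM.
The ad break is bounded by the post-show, so the earliest it can start is 3:07 PM.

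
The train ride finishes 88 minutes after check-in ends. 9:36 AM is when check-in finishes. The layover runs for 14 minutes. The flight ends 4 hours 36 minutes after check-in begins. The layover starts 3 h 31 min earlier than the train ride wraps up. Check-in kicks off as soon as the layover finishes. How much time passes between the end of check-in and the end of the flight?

2 h 47 min

The train ride ends at 9:36 AM + 88 min = 11:04 AM.
The layover starts at 11:04 AM − 211 min = 7:33 AM.
The layover ends at 7:33 AM + 14 min = 7:47 AM.
So check-in starts at 7:47 AM.
The flight ends at 7:47 AM + 276 min = 12:23 PM.
From 9:36 AM to 12:23 PM is 2 h 47 min.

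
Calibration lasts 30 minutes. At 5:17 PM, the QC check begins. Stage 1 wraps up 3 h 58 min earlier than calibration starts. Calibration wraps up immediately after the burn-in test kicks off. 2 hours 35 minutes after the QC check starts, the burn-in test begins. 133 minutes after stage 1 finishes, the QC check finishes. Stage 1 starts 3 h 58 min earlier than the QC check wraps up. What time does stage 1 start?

The burn-in test starts at 5:17 PM + 155 min = 7:52 PM.
So calibration ends at 7:52 PM.
Calibration starts at 7:52 PM − 30 min = 7:22 PM.
Stage 1 ends at 7:22 PM − 238 min = 3:24 PM.
The QC check ends at 3:24 PM + 133 min = 5:37 PM.
Stage 1 starts at 5:37 PM − 238 min = 1:39 PM.

1:39 PM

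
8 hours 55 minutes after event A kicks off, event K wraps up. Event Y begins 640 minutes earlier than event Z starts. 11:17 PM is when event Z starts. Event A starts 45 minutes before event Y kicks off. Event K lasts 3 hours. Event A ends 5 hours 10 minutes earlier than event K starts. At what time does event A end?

12:37 PM

Event Y starts at 11:17 PM − 640 min = 12:37 PM.
Event A starts at 12:37 PM − 45 min = 11:52 AM.
Event K ends at 11:52 AM + 535 min = 8:47 PM.
Event K starts at 8:47 PM − 180 min = 5:47 PM.
Event A ends at 5:47 PM − 310 min = 12:37 PM.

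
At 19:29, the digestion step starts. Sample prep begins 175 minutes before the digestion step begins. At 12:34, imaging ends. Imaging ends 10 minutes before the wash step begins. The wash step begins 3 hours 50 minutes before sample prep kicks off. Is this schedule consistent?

Yes

Sample prep starts at 19:29 − 175 min = 16:34.
The wash step starts at 16:34 − 230 min = 12:44.
Imaging ends at 12:44 − 10 min = 12:34.
That matches the stated 12:34, so the schedule is consistent.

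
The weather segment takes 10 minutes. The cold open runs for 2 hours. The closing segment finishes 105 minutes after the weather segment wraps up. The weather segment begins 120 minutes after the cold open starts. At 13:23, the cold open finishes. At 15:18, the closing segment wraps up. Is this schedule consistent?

Yes

The cold open starts at 13:23 − 120 min = 11:23.
The weather segment starts at 11:23 + 120 min = 13:23.
The weather segment ends at 13:23 + 10 min = 13:33.
The closing segment ends at 13:33 + 105 min = 15:18.
That matches the stated 15:18, so the schedule is consistent.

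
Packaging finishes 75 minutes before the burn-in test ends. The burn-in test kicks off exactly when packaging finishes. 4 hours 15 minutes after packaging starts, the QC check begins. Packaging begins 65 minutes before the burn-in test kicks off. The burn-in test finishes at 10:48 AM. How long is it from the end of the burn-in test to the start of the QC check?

Packaging ends at 10:48 AM − 75 min = 9:33 AM.
So the burn-in test starts at 9:33 AM.
Packaging starts at 9:33 AM − 65 min = 8:28 AM.
The QC check starts at 8:28 AM + 255 min = 12:43 PM.
From 10:48 AM to 12:43 PM is 1 h 55 min.

1 h 55 min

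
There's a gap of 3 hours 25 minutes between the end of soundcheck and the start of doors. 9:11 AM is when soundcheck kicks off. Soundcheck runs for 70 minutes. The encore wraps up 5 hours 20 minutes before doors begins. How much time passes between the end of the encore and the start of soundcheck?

Soundcheck ends at 9:11 AM + 70 min = 10:21 AM.
Doors starts at 10:21 AM + 205 min = 1:46 PM.
The encore ends at 1:46 PM − 320 min = 8:26 AM.
From 8:26 AM to 9:11 AM is 45 minutes.

45 minutes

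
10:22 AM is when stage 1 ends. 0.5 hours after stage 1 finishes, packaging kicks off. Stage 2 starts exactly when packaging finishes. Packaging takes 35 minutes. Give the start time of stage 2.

11:27 AM

Packaging starts at 10:22 AM + 30 min = 10:52 AM.
Packaging ends at 10:52 AM + 35 min = 11:27 AM.
So stage 2 starts at 11:27 AM.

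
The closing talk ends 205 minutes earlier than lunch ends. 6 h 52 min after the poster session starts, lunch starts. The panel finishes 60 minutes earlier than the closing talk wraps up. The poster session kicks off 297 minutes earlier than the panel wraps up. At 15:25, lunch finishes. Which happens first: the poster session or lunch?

the poster session

The closing talk ends at 15:25 − 205 min = 12:00.
The panel ends at 12:00 − 60 min = 11:00.
The poster session starts at 11:00 − 297 min = 06:03.
Lunch starts at 06:03 + 412 min = 12:55.
The poster session starts at 06:03 and lunch starts at 12:55, so the poster session is first.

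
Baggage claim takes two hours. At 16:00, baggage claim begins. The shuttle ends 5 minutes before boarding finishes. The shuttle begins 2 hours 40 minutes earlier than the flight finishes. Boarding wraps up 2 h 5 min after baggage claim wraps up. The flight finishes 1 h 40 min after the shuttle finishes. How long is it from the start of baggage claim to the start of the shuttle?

Baggage claim ends at 16:00 + 120 min = 18:00.
Boarding ends at 18:00 + 125 min = 20:05.
The shuttle ends at 20:05 − 5 min = 20:00.
The flight ends at 20:00 + 100 min = 21:40.
The shuttle starts at 21:40 − 160 min = 19:00.
From 16:00 to 19:00 is 180 minutes.

180 minutes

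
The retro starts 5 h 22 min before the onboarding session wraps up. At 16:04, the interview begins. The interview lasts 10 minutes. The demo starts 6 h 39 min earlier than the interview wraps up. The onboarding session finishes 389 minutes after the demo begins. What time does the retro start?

10:42

The interview ends at 16:04 + 10 min = 16:14.
The demo starts at 16:14 − 399 min = 09:35.
The onboarding session ends at 09:35 + 389 min = 16:04.
The retro starts at 16:04 − 322 min = 10:42.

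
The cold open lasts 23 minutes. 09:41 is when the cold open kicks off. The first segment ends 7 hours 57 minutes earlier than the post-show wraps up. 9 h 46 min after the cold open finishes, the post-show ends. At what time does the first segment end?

The cold open ends at 09:41 + 23 min = 10:04.
The post-show ends at 10:04 + 586 min = 19:50.
The first segment ends at 19:50 − 477 min = 11:53.

11:53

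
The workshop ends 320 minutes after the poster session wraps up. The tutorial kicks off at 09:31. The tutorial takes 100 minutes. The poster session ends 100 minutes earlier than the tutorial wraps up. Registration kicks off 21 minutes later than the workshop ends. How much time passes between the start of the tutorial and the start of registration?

The tutorial ends at 09:31 + 100 min = 11:11.
The poster session ends at 11:11 − 100 min = 09:31.
The workshop ends at 09:31 + 320 min = 14:51.
Registration starts at 14:51 + 21 min = 15:12.
From 09:31 to 15:12 is 341 minutes.

341 minutes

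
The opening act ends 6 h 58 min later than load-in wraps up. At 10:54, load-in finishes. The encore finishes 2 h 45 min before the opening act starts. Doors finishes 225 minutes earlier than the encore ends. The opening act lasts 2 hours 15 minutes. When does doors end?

The opening act ends at 10:54 + 418 min = 17:52.
The opening act starts at 17:52 − 135 min = 15:37.
The encore ends at 15:37 − 165 min = 12:52.
Doors ends at 12:52 − 225 min = 09:07.

09:07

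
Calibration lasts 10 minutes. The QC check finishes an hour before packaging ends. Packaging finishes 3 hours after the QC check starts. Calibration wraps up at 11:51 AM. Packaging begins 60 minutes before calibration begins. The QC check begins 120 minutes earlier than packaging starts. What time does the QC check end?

Calibration starts at 11:51 AM − 10 min = 11:41 AM.
Packaging starts at 11:41 AM − 60 min = 10:41 AM.
The QC check starts at 10:41 AM − 120 min = 8:41 AM.
Packaging ends at 8:41 AM + 180 min = 11:41 AM.
The QC check ends at 11:41 AM − 60 min = 10:41 AM.

10:41 AM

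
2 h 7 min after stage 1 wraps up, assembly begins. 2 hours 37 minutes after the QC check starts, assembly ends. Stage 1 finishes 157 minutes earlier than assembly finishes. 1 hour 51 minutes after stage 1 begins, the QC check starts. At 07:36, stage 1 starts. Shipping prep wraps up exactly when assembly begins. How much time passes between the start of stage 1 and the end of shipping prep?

3 hours 58 minutes

The QC check starts at 07:36 + 111 min = 09:27.
Assembly ends at 09:27 + 157 min = 12:04.
Stage 1 ends at 12:04 − 157 min = 09:27.
Assembly starts at 09:27 + 127 min = 11:34.
So shipping prep ends at 11:34.
From 07:36 to 11:34 is 3 hours 58 minutes.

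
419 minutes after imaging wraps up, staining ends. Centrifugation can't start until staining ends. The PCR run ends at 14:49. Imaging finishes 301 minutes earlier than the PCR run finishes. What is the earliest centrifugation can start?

Imaging ends at 14:49 − 301 min = 09:48.
Staining ends at 09:48 + 419 min = 16:47.
Centrifugation is bounded by staining, so the earliest it can start is 16:47.

16:47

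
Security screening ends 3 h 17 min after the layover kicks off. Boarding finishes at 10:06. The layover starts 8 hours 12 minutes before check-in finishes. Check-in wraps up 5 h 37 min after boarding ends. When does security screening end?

Check-in ends at 10:06 + 337 min = 15:43.
The layover starts at 15:43 − 492 min = 07:31.
Security screening ends at 07:31 + 197 min = 10:48.

10:48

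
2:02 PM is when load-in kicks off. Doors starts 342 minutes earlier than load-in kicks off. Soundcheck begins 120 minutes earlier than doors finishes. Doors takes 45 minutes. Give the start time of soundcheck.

7:05 AM

Doors starts at 2:02 PM − 342 min = 8:20 AM.
Doors ends at 8:20 AM + 45 min = 9:05 AM.
Soundcheck starts at 9:05 AM − 120 min = 7:05 AM.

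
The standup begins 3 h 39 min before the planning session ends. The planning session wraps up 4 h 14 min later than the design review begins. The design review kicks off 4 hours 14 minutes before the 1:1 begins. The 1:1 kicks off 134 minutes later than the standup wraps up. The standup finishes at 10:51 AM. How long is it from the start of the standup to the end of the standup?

1 h 25 min

The 1:1 starts at 10:51 AM + 134 min = 1:05 PM.
The design review starts at 1:05 PM − 254 min = 8:51 AM.
The planning session ends at 8:51 AM + 254 min = 1:05 PM.
The standup starts at 1:05 PM − 219 min = 9:26 AM.
From 9:26 AM to 10:51 AM is 1 h 25 min.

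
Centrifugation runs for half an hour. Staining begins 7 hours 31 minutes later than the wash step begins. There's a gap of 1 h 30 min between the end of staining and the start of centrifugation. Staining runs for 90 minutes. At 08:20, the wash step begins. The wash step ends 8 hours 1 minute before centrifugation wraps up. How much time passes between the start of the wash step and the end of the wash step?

Staining starts at 08:20 + 451 min = 15:51.
Staining ends at 15:51 + 90 min = 17:21.
Centrifugation starts at 17:21 + 90 min = 18:51.
Centrifugation ends at 18:51 + 30 min = 19:21.
The wash step ends at 19:21 − 481 min = 11:20.
From 08:20 to 11:20 is 3 hours.

3 hours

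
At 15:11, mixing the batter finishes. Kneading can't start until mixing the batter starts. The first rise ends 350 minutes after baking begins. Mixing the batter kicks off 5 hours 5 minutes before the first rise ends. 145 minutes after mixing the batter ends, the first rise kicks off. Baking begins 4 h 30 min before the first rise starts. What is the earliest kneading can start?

13:51

The first rise starts at 15:11 + 145 min = 17:36.
Baking starts at 17:36 − 270 min = 13:06.
The first rise ends at 13:06 + 350 min = 18:56.
Mixing the batter starts at 18:56 − 305 min = 13:51.
Kneading is bounded by mixing the batter, so the earliest it can start is 13:51.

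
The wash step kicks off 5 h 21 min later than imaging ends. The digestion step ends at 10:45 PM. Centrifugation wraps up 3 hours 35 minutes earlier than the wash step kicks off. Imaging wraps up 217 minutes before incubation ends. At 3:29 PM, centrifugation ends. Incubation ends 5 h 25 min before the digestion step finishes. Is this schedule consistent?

Incubation ends at 10:45 PM − 325 min = 5:20 PM.
Imaging ends at 5:20 PM − 217 min = 1:43 PM.
The wash step starts at 1:43 PM + 321 min = 7:04 PM.
Centrifugation ends at 7:04 PM − 215 min = 3:29 PM.
That matches the stated 3:29 PM, so the schedule is consistent.

Yes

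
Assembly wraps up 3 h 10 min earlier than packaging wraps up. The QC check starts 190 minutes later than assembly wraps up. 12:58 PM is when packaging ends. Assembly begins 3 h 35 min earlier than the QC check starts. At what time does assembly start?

Assembly ends at 12:58 PM − 190 min = 9:48 AM.
The QC check starts at 9:48 AM + 190 min = 12:58 PM.
Assembly starts at 12:58 PM − 215 min = 9:23 AM.

9:23 AM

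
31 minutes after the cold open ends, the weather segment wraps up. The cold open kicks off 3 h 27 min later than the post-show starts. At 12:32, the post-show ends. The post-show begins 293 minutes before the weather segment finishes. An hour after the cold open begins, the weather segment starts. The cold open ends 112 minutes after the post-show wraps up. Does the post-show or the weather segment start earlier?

The cold open ends at 12:32 + 112 min = 14:24.
The weather segment ends at 14:24 + 31 min = 14:55.
The post-show starts at 14:55 − 293 min = 10:02.
The cold open starts at 10:02 + 207 min = 13:29.
The weather segment starts at 13:29 + 60 min = 14:29.
The post-show starts at 10:02 and the weather segment starts at 14:29, so the post-show is first.

the post-show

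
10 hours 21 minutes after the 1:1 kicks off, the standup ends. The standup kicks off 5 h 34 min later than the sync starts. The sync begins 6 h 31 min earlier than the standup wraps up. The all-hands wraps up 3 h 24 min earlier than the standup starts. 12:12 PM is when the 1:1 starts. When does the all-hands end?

6:12 PM

The standup ends at 12:12 PM + 621 min = 10:33 PM.
The sync starts at 10:33 PM − 391 min = 4:02 PM.
The standup starts at 4:02 PM + 334 min = 9:36 PM.
The all-hands ends at 9:36 PM − 204 min = 6:12 PM.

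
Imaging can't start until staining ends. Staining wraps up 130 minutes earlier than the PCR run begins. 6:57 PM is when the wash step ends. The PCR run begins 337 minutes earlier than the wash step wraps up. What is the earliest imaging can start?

11:10 AM

The PCR run starts at 6:57 PM − 337 min = 1:20 PM.
Staining ends at 1:20 PM − 130 min = 11:10 AM.
Imaging is bounded by staining, so the earliest it can start is 11:10 AM.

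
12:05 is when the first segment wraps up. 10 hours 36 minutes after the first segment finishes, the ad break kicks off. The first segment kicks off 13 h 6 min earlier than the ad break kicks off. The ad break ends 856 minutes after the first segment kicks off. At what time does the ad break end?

23:51

The ad break starts at 12:05 + 636 min = 22:41.
The first segment starts at 22:41 − 786 min = 09:35.
The ad break ends at 09:35 + 856 min = 23:51.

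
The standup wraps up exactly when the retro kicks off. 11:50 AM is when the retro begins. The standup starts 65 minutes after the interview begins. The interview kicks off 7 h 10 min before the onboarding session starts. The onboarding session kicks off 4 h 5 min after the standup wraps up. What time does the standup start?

9:50 AM

The standup ends at 11:50 AM.
The onboarding session starts at 11:50 AM + 245 min = 3:55 PM.
The interview starts at 3:55 PM − 430 min = 8:45 AM.
The standup starts at 8:45 AM + 65 min = 9:50 AM.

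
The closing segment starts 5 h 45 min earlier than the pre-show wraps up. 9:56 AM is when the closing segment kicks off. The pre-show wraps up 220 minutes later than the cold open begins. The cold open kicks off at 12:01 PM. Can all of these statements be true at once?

Yes

The pre-show ends at 12:01 PM + 220 min = 3:41 PM.
The closing segment starts at 3:41 PM − 345 min = 9:56 AM.
That matches the stated 9:56 AM, so the schedule is consistent.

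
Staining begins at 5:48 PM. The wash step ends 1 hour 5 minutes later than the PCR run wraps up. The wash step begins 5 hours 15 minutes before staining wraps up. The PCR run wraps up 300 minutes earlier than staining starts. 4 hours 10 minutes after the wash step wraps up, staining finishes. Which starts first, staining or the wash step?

The PCR run ends at 5:48 PM − 300 min = 12:48 PM.
The wash step ends at 12:48 PM + 65 min = 1:53 PM.
Staining ends at 1:53 PM + 250 min = 6:03 PM.
The wash step starts at 6:03 PM − 315 min = 12:48 PM.
Staining starts at 5:48 PM and the wash step starts at 12:48 PM, so the wash step is first.

the wash step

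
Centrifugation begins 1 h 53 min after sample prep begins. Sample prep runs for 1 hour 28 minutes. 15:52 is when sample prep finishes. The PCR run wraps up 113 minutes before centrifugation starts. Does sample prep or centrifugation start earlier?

sample prep

Sample prep starts at 15:52 − 88 min = 14:24.
Centrifugation starts at 14:24 + 113 min = 16:17.
Sample prep starts at 14:24 and centrifugation starts at 16:17, so sample prep is first.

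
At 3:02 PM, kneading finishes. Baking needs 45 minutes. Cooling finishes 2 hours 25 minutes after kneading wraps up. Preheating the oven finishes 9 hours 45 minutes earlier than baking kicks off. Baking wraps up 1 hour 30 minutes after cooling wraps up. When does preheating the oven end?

Cooling ends at 3:02 PM + 145 min = 5:27 PM.
Baking ends at 5:27 PM + 90 min = 6:57 PM.
Baking starts at 6:57 PM − 45 min = 6:12 PM.
Preheating the oven ends at 6:12 PM − 585 min = 8:27 AM.

8:27 AM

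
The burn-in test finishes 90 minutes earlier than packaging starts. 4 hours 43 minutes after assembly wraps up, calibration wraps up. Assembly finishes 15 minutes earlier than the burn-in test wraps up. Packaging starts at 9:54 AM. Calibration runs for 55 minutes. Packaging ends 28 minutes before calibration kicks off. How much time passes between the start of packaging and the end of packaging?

95 minutes

The burn-in test ends at 9:54 AM − 90 min = 8:24 AM.
Assembly ends at 8:24 AM − 15 min = 8:09 AM.
Calibration ends at 8:09 AM + 283 min = 12:52 PM.
Calibration starts at 12:52 PM − 55 min = 11:57 AM.
Packaging ends at 11:57 AM − 28 min = 11:29 AM.
From 9:54 AM to 11:29 AM is 95 minutes.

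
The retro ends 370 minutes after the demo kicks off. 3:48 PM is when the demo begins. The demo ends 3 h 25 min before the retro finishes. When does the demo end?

6:33 PM

The retro ends at 3:48 PM + 370 min = 9:58 PM.
The demo ends at 9:58 PM − 205 min = 6:33 PM.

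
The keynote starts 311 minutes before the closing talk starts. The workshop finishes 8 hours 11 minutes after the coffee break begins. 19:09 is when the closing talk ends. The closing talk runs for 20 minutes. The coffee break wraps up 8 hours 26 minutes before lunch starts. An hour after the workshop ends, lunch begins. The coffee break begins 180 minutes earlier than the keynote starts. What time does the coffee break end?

The closing talk starts at 19:09 − 20 min = 18:49.
The keynote starts at 18:49 − 311 min = 13:38.
The coffee break starts at 13:38 − 180 min = 10:38.
The workshop ends at 10:38 + 491 min = 18:49.
Lunch starts at 18:49 + 60 min = 19:49.
The coffee break ends at 19:49 − 506 min = 11:23.

11:23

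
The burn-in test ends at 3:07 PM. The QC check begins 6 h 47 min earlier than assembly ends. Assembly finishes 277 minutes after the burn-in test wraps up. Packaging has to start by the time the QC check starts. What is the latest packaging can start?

Assembly ends at 3:07 PM + 277 min = 7:44 PM.
The QC check starts at 7:44 PM − 407 min = 12:57 PM.
Packaging is bounded by the QC check, so the latest it can start is 12:57 PM.

12:57 PM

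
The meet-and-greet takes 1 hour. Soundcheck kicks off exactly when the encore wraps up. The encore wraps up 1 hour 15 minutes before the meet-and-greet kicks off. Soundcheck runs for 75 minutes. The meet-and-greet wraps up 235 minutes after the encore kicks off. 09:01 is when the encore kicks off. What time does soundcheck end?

11:56

The meet-and-greet ends at 09:01 + 235 min = 12:56.
The meet-and-greet starts at 12:56 − 60 min = 11:56.
The encore ends at 11:56 − 75 min = 10:41.
So soundcheck starts at 10:41.
Soundcheck ends at 10:41 + 75 min = 11:56.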